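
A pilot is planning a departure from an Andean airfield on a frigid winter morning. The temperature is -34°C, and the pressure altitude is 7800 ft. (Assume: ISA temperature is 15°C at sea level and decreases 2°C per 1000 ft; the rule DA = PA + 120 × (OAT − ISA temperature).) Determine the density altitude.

ISA temperature at 7800 ft = 15 − 2 × (7800/1000) = -0.6°C.
ISA deviation = -34 − (-0.6) = -33.4°C.
Density altitude = 7800 + 120 × (-33.4) = 7800 + (-4008) = 3792 ft.

3792 ft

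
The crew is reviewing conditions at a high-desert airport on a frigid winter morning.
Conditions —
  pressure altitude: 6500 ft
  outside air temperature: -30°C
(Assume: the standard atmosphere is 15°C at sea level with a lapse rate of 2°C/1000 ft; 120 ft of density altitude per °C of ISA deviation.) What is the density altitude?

ISA temperature at 6500 ft = 15 − 2 × (6500/1000) = 2°C.
ISA deviation = -30 − 2 = -32°C.
Density altitude = 6500 + 120 × (-32) = 6500 + (-3840) = 2660 ft.

2660 ft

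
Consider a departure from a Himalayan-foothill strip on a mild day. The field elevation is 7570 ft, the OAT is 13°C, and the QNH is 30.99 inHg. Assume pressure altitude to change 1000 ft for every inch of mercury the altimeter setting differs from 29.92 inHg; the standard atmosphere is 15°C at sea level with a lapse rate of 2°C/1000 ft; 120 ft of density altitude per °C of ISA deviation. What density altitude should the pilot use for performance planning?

Pressure altitude = 7570 + (29.92 − 30.99) × 1000 = 7570 + (-1070) = 6500 ft.
ISA temperature at 6500 ft = 15 − 2 × (6500/1000) = 2°C.
ISA deviation = 13 − 2 = +11°C.
Density altitude = 6500 + 120 × (11) = 7820 ft.

7820 ft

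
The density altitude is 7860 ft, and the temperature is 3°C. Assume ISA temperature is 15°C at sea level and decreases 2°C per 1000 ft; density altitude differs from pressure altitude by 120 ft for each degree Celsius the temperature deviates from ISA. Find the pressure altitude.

DA = PA + 120 × (OAT − (15 − 2·PA/1000)) = PA + 120·OAT − 1800 + 0.24·PA = 1.24·PA + 120·OAT − 1800.
So 1.24·PA = 7860 − 120 × 3 + 1800 = 9300.
PA = 9300 / 1.24 = 7500 ft.

7500 ft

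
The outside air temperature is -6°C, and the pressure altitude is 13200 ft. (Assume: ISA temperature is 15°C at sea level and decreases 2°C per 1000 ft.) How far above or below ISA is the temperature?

ISA temperature at 13200 ft = 15 − 2 × (13200/1000) = -11.4°C.
Deviation = OAT − ISA = -6 − (-11.4) = +5.4°C.

ISA+5.4°C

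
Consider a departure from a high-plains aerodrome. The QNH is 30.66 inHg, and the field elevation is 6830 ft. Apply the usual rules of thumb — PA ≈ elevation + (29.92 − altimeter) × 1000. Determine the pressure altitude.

Pressure correction = (29.92 − 30.66) × 1000 = -740 ft.
Pressure altitude = 6830 + (-740) = 6090 ft.

6090 ft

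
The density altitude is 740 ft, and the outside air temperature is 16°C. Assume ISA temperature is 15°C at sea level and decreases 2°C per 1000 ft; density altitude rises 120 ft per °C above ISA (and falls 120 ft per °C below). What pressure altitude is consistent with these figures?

DA = PA + 120 × (OAT − (15 − 2·PA/1000)) = PA + 120·OAT − 1800 + 0.24·PA = 1.24·PA + 120·OAT − 1800.
So 1.24·PA = 740 − 120 × 16 + 1800 = 620.
PA = 620 / 1.24 = 500 ft.

500 ft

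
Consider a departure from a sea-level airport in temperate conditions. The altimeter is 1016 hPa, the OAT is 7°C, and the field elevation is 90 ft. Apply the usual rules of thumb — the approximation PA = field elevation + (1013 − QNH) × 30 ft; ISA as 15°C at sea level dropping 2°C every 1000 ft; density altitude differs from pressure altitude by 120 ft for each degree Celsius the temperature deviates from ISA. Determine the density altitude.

Pressure altitude = 90 + (1013 − 1016) × 30 = 90 + (-90) = 0 ft.
ISA temperature at 0 ft = 15 − 2 × (0/1000) = 15°C.
ISA deviation = 7 − 15 = -8°C.
Density altitude = 0 + 120 × (-8) = -960 ft.

-960 ft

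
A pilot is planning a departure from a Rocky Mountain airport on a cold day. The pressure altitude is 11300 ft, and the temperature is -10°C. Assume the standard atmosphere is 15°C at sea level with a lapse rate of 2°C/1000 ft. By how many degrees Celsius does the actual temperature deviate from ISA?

ISA temperature at 11300 ft = 15 − 2 × (11300/1000) = -7.6°C.
Deviation = OAT − ISA = -10 − (-7.6) = -2.4°C.

ISA-2.4°C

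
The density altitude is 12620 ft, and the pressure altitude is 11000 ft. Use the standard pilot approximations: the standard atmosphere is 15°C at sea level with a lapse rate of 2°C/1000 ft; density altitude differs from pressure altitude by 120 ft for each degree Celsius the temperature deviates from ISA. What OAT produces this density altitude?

Density altitude − pressure altitude = 12620 − 11000 = +1620 ft.
At 120 ft/°C that is an ISA deviation of 1620/120 = +13.5°C.
ISA temperature at 11000 ft = 15 − 2 × (11000/1000) = -7°C.
OAT = ISA + deviation = -7 + (+13.5) = 6.5°C.

6.5°C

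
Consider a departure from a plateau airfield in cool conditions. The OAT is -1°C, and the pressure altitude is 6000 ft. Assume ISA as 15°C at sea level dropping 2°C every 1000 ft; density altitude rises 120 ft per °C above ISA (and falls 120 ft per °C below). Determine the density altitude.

ISA temperature at 6000 ft = 15 − 2 × (6000/1000) = 3°C.
ISA deviation = -1 − 3 = -4°C.
Density altitude = 6000 + 120 × (-4) = 6000 + (-480) = 5520 ft.

5520 ft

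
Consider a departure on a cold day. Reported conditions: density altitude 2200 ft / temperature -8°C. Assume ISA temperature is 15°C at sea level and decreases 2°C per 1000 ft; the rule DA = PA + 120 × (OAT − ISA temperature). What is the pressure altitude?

4000 ft

DA = PA + 120 × (OAT − (15 − 2·PA/1000)) = PA + 120·OAT − 1800 + 0.24·PA = 1.24·PA + 120·OAT − 1800.
So 1.24·PA = 2200 − 120 × (-8) + 1800 = 4960.
PA = 4960 / 1.24 = 4000 ft.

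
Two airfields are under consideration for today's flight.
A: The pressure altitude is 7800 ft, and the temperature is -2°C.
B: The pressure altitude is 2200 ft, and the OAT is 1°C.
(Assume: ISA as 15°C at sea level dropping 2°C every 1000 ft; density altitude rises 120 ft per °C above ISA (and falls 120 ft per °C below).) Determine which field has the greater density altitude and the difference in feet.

A by 6584 ft

A: ISA temp = -0.6°C, deviation -1.4°C, DA = 7800 + 120 × (-1.4) = 7632 ft.
B: ISA temp = 10.6°C, deviation -9.6°C, DA = 2200 + 120 × (-9.6) = 1048 ft.
A is higher by 7632 − 1048 = 6584 ft.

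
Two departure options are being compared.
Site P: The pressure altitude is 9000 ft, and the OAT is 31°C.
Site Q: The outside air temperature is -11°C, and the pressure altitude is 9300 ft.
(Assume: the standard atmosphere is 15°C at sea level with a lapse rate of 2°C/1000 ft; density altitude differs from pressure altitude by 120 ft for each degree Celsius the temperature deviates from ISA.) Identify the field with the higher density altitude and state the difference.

Site P: ISA temp = -3°C, deviation +34°C, DA = 9000 + 120 × 34 = 13080 ft.
Site Q: ISA temp = -3.6°C, deviation -7.4°C, DA = 9300 + 120 × (-7.4) = 8412 ft.
Site P is higher by 13080 − 8412 = 4668 ft.

Site P by 4668 ft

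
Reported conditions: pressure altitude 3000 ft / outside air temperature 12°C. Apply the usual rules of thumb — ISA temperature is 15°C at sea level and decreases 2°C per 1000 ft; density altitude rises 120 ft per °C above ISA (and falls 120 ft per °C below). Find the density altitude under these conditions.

3360 ft

ISA temperature at 3000 ft = 15 − 2 × (3000/1000) = 9°C.
ISA deviation = 12 − 9 = +3°C.
Density altitude = 3000 + 120 × (3) = 3000 + (+360) = 3360 ft.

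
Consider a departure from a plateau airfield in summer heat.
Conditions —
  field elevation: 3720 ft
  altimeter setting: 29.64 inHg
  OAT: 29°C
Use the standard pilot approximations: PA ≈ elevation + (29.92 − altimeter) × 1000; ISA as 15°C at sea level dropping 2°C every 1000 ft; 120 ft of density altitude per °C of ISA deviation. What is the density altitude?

6640 ft

Pressure altitude = 3720 + (29.92 − 29.64) × 1000 = 3720 + (+280) = 4000 ft.
ISA temperature at 4000 ft = 15 − 2 × (4000/1000) = 7°C.
ISA deviation = 29 − 7 = +22°C.
Density altitude = 4000 + 120 × (22) = 6640 ft.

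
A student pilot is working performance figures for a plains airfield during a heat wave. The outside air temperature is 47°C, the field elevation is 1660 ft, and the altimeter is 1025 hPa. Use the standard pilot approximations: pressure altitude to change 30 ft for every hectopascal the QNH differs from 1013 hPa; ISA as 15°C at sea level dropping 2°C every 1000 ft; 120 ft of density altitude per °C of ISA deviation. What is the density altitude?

Pressure altitude = 1660 + (1013 − 1025) × 30 = 1660 + (-360) = 1300 ft.
ISA temperature at 1300 ft = 15 − 2 × (1300/1000) = 12.4°C.
ISA deviation = 47 − 12.4 = +34.6°C.
Density altitude = 1300 + 120 × (34.6) = 5452 ft.

5452 ft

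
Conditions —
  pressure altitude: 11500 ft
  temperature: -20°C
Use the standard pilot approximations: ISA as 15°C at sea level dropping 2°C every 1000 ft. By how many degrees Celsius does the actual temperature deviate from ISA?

ISA-12°C

ISA temperature at 11500 ft = 15 − 2 × (11500/1000) = -8°C.
Deviation = OAT − ISA = -20 − (-8) = -12°C.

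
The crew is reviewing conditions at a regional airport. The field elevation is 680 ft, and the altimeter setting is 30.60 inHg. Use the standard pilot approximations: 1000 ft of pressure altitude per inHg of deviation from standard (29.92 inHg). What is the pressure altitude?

Pressure correction = (29.92 − 30.60) × 1000 = -680 ft.
Pressure altitude = 680 + (-680) = 0 ft.

0 ft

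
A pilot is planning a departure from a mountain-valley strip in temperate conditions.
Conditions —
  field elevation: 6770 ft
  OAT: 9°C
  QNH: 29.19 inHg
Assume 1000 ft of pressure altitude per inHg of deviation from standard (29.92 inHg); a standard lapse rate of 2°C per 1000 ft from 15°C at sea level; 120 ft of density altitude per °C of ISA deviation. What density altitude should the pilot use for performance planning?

Pressure altitude = 6770 + (29.92 − 29.19) × 1000 = 6770 + (+730) = 7500 ft.
ISA temperature at 7500 ft = 15 − 2 × (7500/1000) = 0°C.
ISA deviation = 9 − 0 = +9°C.
Density altitude = 7500 + 120 × (9) = 8580 ft.

8580 ft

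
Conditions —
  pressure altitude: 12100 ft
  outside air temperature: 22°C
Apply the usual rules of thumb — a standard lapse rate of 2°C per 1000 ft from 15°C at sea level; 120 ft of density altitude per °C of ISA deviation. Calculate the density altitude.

15844 ft

ISA temperature at 12100 ft = 15 − 2 × (12100/1000) = -9.2°C.
ISA deviation = 22 − (-9.2) = +31.2°C.
Density altitude = 12100 + 120 × (31.2) = 12100 + (+3744) = 15844 ft.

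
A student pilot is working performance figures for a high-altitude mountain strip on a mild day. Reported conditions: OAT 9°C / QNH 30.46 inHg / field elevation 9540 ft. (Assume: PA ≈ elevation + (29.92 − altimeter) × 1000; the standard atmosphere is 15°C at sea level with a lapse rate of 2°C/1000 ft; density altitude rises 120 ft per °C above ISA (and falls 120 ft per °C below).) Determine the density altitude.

10440 ft

Pressure altitude = 9540 + (29.92 − 30.46) × 1000 = 9540 + (-540) = 9000 ft.
ISA temperature at 9000 ft = 15 − 2 × (9000/1000) = -3°C.
ISA deviation = 9 − (-3) = +12°C.
Density altitude = 9000 + 120 × (12) = 10440 ft.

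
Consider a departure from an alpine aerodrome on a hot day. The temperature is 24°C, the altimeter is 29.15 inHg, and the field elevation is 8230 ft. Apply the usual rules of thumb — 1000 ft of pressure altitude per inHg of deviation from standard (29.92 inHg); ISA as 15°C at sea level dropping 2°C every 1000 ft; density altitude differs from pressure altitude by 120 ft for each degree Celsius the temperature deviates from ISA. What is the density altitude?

12240 ft

Pressure altitude = 8230 + (29.92 − 29.15) × 1000 = 8230 + (+770) = 9000 ft.
ISA temperature at 9000 ft = 15 − 2 × (9000/1000) = -3°C.
ISA deviation = 24 − (-3) = +27°C.
Density altitude = 9000 + 120 × (27) = 12240 ft.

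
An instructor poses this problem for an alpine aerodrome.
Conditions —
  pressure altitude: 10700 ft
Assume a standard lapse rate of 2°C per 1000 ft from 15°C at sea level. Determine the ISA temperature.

-6.4°C

ISA temperature = 15 − 2 × (10700/1000) = 15 − 21.4 = -6.4°C.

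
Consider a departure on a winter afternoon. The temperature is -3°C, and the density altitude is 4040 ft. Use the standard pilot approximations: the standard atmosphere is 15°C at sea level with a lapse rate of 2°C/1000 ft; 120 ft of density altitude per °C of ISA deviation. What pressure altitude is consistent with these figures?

DA = PA + 120 × (OAT − (15 − 2·PA/1000)) = PA + 120·OAT − 1800 + 0.24·PA = 1.24·PA + 120·OAT − 1800.
So 1.24·PA = 4040 − 120 × (-3) + 1800 = 6200.
PA = 6200 / 1.24 = 5000 ft.

5000 ft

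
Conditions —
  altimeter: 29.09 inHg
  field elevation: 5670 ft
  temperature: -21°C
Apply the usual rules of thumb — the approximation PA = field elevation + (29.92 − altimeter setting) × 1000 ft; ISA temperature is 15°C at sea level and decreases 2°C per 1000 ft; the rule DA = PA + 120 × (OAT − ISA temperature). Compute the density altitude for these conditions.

3740 ft

Pressure altitude = 5670 + (29.92 − 29.09) × 1000 = 5670 + (+830) = 6500 ft.
ISA temperature at 6500 ft = 15 − 2 × (6500/1000) = 2°C.
ISA deviation = -21 − 2 = -23°C.
Density altitude = 6500 + 120 × (-23) = 3740 ft.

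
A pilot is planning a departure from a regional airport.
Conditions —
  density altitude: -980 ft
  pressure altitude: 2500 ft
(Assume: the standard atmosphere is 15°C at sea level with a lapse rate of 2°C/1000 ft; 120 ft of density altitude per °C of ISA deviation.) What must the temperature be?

Density altitude − pressure altitude = -980 − 2500 = -3480 ft.
At 120 ft/°C that is an ISA deviation of -3480/120 = -29°C.
ISA temperature at 2500 ft = 15 − 2 × (2500/1000) = 10°C.
OAT = ISA + deviation = 10 + (-29) = -19°C.

-19°C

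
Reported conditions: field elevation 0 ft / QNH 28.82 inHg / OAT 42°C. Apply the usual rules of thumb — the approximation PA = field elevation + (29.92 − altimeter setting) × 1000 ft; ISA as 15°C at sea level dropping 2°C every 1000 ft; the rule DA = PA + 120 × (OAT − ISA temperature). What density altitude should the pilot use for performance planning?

4604 ft

Pressure altitude = 0 + (29.92 − 28.82) × 1000 = 0 + (+1100) = 1100 ft.
ISA temperature at 1100 ft = 15 − 2 × (1100/1000) = 12.8°C.
ISA deviation = 42 − 12.8 = +29.2°C.
Density altitude = 1100 + 120 × (29.2) = 4604 ft.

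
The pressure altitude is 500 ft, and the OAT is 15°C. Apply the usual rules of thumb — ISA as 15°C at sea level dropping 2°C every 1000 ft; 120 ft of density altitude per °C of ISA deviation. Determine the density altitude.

620 ft

ISA temperature at 500 ft = 15 − 2 × (500/1000) = 14°C.
ISA deviation = 15 − 14 = +1°C.
Density altitude = 500 + 120 × (1) = 500 + (+120) = 620 ft.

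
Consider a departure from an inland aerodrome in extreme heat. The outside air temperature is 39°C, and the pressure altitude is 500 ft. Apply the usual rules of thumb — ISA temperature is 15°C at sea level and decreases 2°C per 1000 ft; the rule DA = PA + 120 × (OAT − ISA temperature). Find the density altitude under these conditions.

ISA temperature at 500 ft = 15 − 2 × (500/1000) = 14°C.
ISA deviation = 39 − 14 = +25°C.
Density altitude = 500 + 120 × (25) = 500 + (+3000) = 3500 ft.

3500 ft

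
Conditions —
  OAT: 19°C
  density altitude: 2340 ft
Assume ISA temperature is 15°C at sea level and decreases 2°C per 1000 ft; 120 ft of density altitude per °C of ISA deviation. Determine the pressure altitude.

DA = PA + 120 × (OAT − (15 − 2·PA/1000)) = PA + 120·OAT − 1800 + 0.24·PA = 1.24·PA + 120·OAT − 1800.
So 1.24·PA = 2340 − 120 × 19 + 1800 = 1860.
PA = 1860 / 1.24 = 1500 ft.

1500 ft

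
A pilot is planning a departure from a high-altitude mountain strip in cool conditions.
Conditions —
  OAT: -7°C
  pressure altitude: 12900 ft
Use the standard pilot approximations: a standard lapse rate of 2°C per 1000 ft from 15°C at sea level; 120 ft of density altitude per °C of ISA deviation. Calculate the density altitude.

13356 ft

ISA temperature at 12900 ft = 15 − 2 × (12900/1000) = -10.8°C.
ISA deviation = -7 − (-10.8) = +3.8°C.
Density altitude = 12900 + 120 × (3.8) = 12900 + (+456) = 13356 ft.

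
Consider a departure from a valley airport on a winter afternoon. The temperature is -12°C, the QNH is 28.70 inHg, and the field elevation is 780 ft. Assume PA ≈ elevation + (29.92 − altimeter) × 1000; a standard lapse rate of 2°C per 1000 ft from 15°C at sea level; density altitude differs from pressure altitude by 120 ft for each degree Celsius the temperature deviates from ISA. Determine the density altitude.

Pressure altitude = 780 + (29.92 − 28.70) × 1000 = 780 + (+1220) = 2000 ft.
ISA temperature at 2000 ft = 15 − 2 × (2000/1000) = 11°C.
ISA deviation = -12 − 11 = -23°C.
Density altitude = 2000 + 120 × (-23) = -760 ft.

-760 ft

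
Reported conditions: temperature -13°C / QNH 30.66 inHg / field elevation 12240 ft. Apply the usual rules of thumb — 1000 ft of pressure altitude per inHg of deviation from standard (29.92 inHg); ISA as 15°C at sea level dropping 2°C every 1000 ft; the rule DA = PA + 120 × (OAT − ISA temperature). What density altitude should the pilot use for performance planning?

10900 ft

Pressure altitude = 12240 + (29.92 − 30.66) × 1000 = 12240 + (-740) = 11500 ft.
ISA temperature at 11500 ft = 15 − 2 × (11500/1000) = -8°C.
ISA deviation = -13 − (-8) = -5°C.
Density altitude = 11500 + 120 × (-5) = 10900 ft.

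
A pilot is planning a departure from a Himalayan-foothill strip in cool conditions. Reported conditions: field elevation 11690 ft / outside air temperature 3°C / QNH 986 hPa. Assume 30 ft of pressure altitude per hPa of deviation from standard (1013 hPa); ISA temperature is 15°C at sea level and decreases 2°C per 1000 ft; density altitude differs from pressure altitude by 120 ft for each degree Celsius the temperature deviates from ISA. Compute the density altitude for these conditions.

14060 ft

Pressure altitude = 11690 + (1013 − 986) × 30 = 11690 + (+810) = 12500 ft.
ISA temperature at 12500 ft = 15 − 2 × (12500/1000) = -10°C.
ISA deviation = 3 − (-10) = +13°C.
Density altitude = 12500 + 120 × (13) = 14060 ft.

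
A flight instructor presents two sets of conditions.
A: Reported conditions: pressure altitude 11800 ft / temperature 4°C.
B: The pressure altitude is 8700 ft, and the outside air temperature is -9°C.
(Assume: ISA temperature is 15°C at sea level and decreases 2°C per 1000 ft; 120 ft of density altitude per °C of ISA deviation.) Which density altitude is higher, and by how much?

A by 5404 ft

A: ISA temp = -8.6°C, deviation +12.6°C, DA = 11800 + 120 × 12.6 = 13312 ft.
B: ISA temp = -2.4°C, deviation -6.6°C, DA = 8700 + 120 × (-6.6) = 7908 ft.
A is higher by 13312 − 7908 = 5404 ft.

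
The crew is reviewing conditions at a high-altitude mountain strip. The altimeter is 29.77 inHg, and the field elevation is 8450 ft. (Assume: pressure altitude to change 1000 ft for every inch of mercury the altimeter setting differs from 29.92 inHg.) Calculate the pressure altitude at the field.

8600 ft

Pressure correction = (29.92 − 29.77) × 1000 = +150 ft.
Pressure altitude = 8450 + (+150) = 8600 ft.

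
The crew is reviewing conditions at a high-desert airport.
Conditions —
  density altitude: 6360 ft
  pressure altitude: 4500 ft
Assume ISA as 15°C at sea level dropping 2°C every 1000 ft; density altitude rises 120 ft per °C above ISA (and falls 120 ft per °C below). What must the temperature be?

21.5°C

Density altitude − pressure altitude = 6360 − 4500 = +1860 ft.
At 120 ft/°C that is an ISA deviation of 1860/120 = +15.5°C.
ISA temperature at 4500 ft = 15 − 2 × (4500/1000) = 6°C.
OAT = ISA + deviation = 6 + (+15.5) = 21.5°C.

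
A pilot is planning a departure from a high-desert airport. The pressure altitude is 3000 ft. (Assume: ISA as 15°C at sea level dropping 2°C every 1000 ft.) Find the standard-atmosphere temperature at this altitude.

ISA temperature = 15 − 2 × (3000/1000) = 15 − 6 = 9°C.

9°C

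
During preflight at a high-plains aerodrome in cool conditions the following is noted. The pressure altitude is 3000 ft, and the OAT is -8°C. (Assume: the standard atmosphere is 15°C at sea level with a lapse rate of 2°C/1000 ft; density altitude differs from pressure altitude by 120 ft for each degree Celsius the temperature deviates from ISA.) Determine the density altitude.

960 ft

ISA temperature at 3000 ft = 15 − 2 × (3000/1000) = 9°C.
ISA deviation = -8 − 9 = -17°C.
Density altitude = 3000 + 120 × (-17) = 3000 + (-2040) = 960 ft.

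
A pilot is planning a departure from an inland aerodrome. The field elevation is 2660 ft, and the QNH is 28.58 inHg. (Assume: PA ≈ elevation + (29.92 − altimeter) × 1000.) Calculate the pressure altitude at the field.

Pressure correction = (29.92 − 28.58) × 1000 = +1340 ft.
Pressure altitude = 2660 + (+1340) = 4000 ft.

4000 ft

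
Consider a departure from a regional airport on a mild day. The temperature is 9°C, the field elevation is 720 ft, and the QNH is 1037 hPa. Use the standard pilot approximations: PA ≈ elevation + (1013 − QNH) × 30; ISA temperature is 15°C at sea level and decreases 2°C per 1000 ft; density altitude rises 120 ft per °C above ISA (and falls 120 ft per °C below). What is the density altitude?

-720 ft

Pressure altitude = 720 + (1013 − 1037) × 30 = 720 + (-720) = 0 ft.
ISA temperature at 0 ft = 15 − 2 × (0/1000) = 15°C.
ISA deviation = 9 − 15 = -6°C.
Density altitude = 0 + 120 × (-6) = -720 ft.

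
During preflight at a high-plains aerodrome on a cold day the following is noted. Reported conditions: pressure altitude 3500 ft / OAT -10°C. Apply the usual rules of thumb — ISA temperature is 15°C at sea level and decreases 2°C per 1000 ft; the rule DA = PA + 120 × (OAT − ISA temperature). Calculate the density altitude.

ISA temperature at 3500 ft = 15 − 2 × (3500/1000) = 8°C.
ISA deviation = -10 − 8 = -18°C.
Density altitude = 3500 + 120 × (-18) = 3500 + (-2160) = 1340 ft.

1340 ft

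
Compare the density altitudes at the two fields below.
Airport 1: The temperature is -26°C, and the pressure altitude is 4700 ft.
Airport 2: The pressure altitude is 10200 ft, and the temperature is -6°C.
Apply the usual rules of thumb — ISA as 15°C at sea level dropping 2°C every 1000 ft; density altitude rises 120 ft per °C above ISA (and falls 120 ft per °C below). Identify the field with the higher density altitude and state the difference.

Airport 1: ISA temp = 5.6°C, deviation -31.6°C, DA = 4700 + 120 × (-31.6) = 908 ft.
Airport 2: ISA temp = -5.4°C, deviation -0.6°C, DA = 10200 + 120 × (-0.6) = 10128 ft.
Airport 2 is higher by 10128 − 908 = 9220 ft.

Airport 2 by 9220 ft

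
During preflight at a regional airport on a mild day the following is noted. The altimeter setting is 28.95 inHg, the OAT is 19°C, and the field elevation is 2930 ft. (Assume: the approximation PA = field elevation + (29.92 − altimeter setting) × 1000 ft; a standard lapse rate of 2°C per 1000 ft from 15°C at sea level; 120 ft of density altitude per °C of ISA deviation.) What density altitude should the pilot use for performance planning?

5316 ft

Pressure altitude = 2930 + (29.92 − 28.95) × 1000 = 2930 + (+970) = 3900 ft.
ISA temperature at 3900 ft = 15 − 2 × (3900/1000) = 7.2°C.
ISA deviation = 19 − 7.2 = +11.8°C.
Density altitude = 3900 + 120 × (11.8) = 5316 ft.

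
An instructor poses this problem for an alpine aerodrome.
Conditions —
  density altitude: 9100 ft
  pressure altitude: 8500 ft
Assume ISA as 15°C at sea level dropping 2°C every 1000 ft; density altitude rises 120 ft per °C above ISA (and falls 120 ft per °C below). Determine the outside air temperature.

Density altitude − pressure altitude = 9100 − 8500 = +600 ft.
At 120 ft/°C that is an ISA deviation of 600/120 = +5°C.
ISA temperature at 8500 ft = 15 − 2 × (8500/1000) = -2°C.
OAT = ISA + deviation = -2 + (+5) = 3°C.

3°C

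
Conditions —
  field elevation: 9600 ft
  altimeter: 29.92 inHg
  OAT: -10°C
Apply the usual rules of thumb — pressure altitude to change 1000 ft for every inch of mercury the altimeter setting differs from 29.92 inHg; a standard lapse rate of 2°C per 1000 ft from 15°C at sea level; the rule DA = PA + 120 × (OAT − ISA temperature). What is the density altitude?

8904 ft

Pressure altitude = 9600 + (29.92 − 29.92) × 1000 = 9600 + (0) = 9600 ft.
ISA temperature at 9600 ft = 15 − 2 × (9600/1000) = -4.2°C.
ISA deviation = -10 − (-4.2) = -5.8°C.
Density altitude = 9600 + 120 × (-5.8) = 8904 ft.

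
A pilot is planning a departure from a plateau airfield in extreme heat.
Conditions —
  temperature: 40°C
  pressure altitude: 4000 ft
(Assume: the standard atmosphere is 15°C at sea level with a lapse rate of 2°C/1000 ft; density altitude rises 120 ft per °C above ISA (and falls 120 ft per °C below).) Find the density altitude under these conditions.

7960 ft

ISA temperature at 4000 ft = 15 − 2 × (4000/1000) = 7°C.
ISA deviation = 40 − 7 = +33°C.
Density altitude = 4000 + 120 × (33) = 4000 + (+3960) = 7960 ft.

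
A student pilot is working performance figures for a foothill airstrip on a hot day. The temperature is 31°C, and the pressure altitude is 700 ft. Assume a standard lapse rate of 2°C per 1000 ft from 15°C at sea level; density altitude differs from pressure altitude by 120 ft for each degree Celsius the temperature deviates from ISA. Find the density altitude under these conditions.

2788 ft

ISA temperature at 700 ft = 15 − 2 × (700/1000) = 13.6°C.
ISA deviation = 31 − 13.6 = +17.4°C.
Density altitude = 700 + 120 × (17.4) = 700 + (+2088) = 2788 ft.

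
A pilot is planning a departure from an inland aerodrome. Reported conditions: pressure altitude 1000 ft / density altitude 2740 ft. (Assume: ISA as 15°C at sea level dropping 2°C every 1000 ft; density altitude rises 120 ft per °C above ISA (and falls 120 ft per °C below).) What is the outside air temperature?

Density altitude − pressure altitude = 2740 − 1000 = +1740 ft.
At 120 ft/°C that is an ISA deviation of 1740/120 = +14.5°C.
ISA temperature at 1000 ft = 15 − 2 × (1000/1000) = 13°C.
OAT = ISA + deviation = 13 + (+14.5) = 27.5°C.

27.5°C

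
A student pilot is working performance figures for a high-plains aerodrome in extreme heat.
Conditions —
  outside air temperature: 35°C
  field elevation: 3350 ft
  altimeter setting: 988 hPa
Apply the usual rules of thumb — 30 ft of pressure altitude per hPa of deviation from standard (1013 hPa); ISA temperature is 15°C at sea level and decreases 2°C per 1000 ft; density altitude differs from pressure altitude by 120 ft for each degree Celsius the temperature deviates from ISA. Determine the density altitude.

Pressure altitude = 3350 + (1013 − 988) × 30 = 3350 + (+750) = 4100 ft.
ISA temperature at 4100 ft = 15 − 2 × (4100/1000) = 6.8°C.
ISA deviation = 35 − 6.8 = +28.2°C.
Density altitude = 4100 + 120 × (28.2) = 7484 ft.

7484 ft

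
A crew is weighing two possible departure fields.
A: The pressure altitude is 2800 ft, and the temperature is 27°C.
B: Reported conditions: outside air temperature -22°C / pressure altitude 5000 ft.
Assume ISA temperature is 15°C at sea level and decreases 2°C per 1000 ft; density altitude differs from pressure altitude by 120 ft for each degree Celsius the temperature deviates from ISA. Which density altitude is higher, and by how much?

A by 3152 ft

A: ISA temp = 9.4°C, deviation +17.6°C, DA = 2800 + 120 × 17.6 = 4912 ft.
B: ISA temp = 5°C, deviation -27°C, DA = 5000 + 120 × (-27) = 1760 ft.
A is higher by 4912 − 1760 = 3152 ft.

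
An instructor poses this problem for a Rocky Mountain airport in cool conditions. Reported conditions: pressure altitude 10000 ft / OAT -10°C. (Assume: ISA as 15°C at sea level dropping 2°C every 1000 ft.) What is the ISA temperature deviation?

ISA-5°C

ISA temperature at 10000 ft = 15 − 2 × (10000/1000) = -5°C.
Deviation = OAT − ISA = -10 − (-5) = -5°C.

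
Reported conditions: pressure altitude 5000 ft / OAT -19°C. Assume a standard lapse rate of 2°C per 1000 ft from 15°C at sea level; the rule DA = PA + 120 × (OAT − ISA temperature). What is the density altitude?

2120 ft

ISA temperature at 5000 ft = 15 − 2 × (5000/1000) = 5°C.
ISA deviation = -19 − 5 = -24°C.
Density altitude = 5000 + 120 × (-24) = 5000 + (-2880) = 2120 ft.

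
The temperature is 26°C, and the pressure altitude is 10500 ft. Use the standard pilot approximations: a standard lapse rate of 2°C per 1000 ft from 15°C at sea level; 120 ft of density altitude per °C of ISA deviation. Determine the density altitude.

14340 ft

ISA temperature at 10500 ft = 15 − 2 × (10500/1000) = -6°C.
ISA deviation = 26 − (-6) = +32°C.
Density altitude = 10500 + 120 × (32) = 10500 + (+3840) = 14340 ft.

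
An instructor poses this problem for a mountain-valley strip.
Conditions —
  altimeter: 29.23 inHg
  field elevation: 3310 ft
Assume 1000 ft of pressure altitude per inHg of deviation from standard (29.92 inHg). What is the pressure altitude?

Pressure correction = (29.92 − 29.23) × 1000 = +690 ft.
Pressure altitude = 3310 + (+690) = 4000 ft.

4000 ft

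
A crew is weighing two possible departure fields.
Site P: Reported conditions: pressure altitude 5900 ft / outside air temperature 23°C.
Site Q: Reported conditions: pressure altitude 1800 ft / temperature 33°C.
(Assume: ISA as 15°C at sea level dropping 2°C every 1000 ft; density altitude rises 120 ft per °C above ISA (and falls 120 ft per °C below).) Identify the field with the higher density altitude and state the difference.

Site P by 3884 ft

Site P: ISA temp = 3.2°C, deviation +19.8°C, DA = 5900 + 120 × 19.8 = 8276 ft.
Site Q: ISA temp = 11.4°C, deviation +21.6°C, DA = 1800 + 120 × 21.6 = 4392 ft.
Site P is higher by 8276 − 4392 = 3884 ft.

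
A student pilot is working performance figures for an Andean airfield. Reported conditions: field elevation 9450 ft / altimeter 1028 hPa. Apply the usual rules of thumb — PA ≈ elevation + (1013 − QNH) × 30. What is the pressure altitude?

9000 ft

Pressure correction = (1013 − 1028) × 30 = -450 ft.
Pressure altitude = 9450 + (-450) = 9000 ft.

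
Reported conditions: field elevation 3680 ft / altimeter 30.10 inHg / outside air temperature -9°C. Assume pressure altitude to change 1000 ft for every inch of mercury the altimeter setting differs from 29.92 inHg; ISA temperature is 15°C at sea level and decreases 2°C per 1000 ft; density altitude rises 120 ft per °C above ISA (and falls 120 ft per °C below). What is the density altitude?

1460 ft

Pressure altitude = 3680 + (29.92 − 30.10) × 1000 = 3680 + (-180) = 3500 ft.
ISA temperature at 3500 ft = 15 − 2 × (3500/1000) = 8°C.
ISA deviation = -9 − 8 = -17°C.
Density altitude = 3500 + 120 × (-17) = 1460 ft.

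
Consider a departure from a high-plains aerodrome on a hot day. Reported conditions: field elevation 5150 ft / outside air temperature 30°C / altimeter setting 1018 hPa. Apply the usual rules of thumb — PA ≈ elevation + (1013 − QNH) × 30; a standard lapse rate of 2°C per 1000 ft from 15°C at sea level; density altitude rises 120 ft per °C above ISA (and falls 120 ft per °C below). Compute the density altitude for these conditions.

Pressure altitude = 5150 + (1013 − 1018) × 30 = 5150 + (-150) = 5000 ft.
ISA temperature at 5000 ft = 15 − 2 × (5000/1000) = 5°C.
ISA deviation = 30 − 5 = +25°C.
Density altitude = 5000 + 120 × (25) = 8000 ft.

8000 ft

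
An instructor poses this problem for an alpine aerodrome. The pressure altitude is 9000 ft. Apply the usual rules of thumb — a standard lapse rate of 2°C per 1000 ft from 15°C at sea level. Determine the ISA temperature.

-3°C

ISA temperature = 15 − 2 × (9000/1000) = 15 − 18 = -3°C.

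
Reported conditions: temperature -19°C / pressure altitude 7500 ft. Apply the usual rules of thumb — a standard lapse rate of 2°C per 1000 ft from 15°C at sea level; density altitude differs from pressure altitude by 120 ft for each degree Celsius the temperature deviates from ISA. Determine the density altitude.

ISA temperature at 7500 ft = 15 − 2 × (7500/1000) = 0°C.
ISA deviation = -19 − 0 = -19°C.
Density altitude = 7500 + 120 × (-19) = 7500 + (-2280) = 5220 ft.

5220 ft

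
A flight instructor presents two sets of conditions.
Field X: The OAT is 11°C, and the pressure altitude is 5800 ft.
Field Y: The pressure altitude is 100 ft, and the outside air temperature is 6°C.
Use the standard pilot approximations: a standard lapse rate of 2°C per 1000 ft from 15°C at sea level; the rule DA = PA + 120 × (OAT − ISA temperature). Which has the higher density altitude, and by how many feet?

Field X: ISA temp = 3.4°C, deviation +7.6°C, DA = 5800 + 120 × 7.6 = 6712 ft.
Field Y: ISA temp = 14.8°C, deviation -8.8°C, DA = 100 + 120 × (-8.8) = -956 ft.
Field X is higher by 6712 − (-956) = 7668 ft.

Field X by 7668 ft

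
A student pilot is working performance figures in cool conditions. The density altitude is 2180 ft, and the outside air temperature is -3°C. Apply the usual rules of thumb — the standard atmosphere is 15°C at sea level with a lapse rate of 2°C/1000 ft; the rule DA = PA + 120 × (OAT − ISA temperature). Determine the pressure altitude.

3500 ft

DA = PA + 120 × (OAT − (15 − 2·PA/1000)) = PA + 120·OAT − 1800 + 0.24·PA = 1.24·PA + 120·OAT − 1800.
So 1.24·PA = 2180 − 120 × (-3) + 1800 = 4340.
PA = 4340 / 1.24 = 3500 ft.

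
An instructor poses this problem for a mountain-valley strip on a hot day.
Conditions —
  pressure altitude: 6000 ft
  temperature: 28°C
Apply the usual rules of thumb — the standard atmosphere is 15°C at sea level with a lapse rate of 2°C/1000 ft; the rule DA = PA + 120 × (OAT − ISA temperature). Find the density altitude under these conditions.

9000 ft

ISA temperature at 6000 ft = 15 − 2 × (6000/1000) = 3°C.
ISA deviation = 28 − 3 = +25°C.
Density altitude = 6000 + 120 × (25) = 6000 + (+3000) = 9000 ft.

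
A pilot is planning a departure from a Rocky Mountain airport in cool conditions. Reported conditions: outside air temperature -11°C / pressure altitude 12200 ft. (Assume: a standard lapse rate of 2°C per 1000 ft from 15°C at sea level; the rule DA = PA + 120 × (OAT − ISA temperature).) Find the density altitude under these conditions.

12008 ft

ISA temperature at 12200 ft = 15 − 2 × (12200/1000) = -9.4°C.
ISA deviation = -11 − (-9.4) = -1.6°C.
Density altitude = 12200 + 120 × (-1.6) = 12200 + (-192) = 12008 ft.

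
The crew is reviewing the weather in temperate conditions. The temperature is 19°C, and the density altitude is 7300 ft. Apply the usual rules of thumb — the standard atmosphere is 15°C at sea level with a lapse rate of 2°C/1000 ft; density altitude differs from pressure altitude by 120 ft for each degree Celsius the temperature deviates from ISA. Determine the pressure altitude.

5500 ft

DA = PA + 120 × (OAT − (15 − 2·PA/1000)) = PA + 120·OAT − 1800 + 0.24·PA = 1.24·PA + 120·OAT − 1800.
So 1.24·PA = 7300 − 120 × 19 + 1800 = 6820.
PA = 6820 / 1.24 = 5500 ft.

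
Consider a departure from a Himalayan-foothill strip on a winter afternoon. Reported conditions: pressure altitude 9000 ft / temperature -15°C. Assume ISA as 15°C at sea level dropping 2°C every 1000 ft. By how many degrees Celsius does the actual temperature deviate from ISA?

ISA temperature at 9000 ft = 15 − 2 × (9000/1000) = -3°C.
Deviation = OAT − ISA = -15 − (-3) = -12°C.

ISA-12°C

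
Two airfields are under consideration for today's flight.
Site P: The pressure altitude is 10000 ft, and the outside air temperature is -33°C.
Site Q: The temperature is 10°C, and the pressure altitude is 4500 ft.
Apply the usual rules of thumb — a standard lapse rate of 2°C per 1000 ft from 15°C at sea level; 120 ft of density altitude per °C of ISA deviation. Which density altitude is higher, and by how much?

Site P by 1660 ft

Site P: ISA temp = -5°C, deviation -28°C, DA = 10000 + 120 × (-28) = 6640 ft.
Site Q: ISA temp = 6°C, deviation +4°C, DA = 4500 + 120 × 4 = 4980 ft.
Site P is higher by 6640 − 4980 = 1660 ft.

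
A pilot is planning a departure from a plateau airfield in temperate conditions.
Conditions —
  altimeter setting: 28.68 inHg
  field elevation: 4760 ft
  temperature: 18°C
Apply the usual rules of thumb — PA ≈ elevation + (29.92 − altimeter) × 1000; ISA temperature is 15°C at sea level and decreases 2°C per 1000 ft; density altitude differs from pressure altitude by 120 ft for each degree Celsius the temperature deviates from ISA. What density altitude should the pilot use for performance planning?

7800 ft

Pressure altitude = 4760 + (29.92 − 28.68) × 1000 = 4760 + (+1240) = 6000 ft.
ISA temperature at 6000 ft = 15 − 2 × (6000/1000) = 3°C.
ISA deviation = 18 − 3 = +15°C.
Density altitude = 6000 + 120 × (15) = 7800 ft.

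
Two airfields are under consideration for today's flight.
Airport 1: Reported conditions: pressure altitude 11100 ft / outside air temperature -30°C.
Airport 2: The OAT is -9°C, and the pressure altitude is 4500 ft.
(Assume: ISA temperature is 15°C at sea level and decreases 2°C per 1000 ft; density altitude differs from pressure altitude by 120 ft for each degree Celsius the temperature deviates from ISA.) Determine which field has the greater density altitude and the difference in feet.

Airport 1 by 5664 ft

Airport 1: ISA temp = -7.2°C, deviation -22.8°C, DA = 11100 + 120 × (-22.8) = 8364 ft.
Airport 2: ISA temp = 6°C, deviation -15°C, DA = 4500 + 120 × (-15) = 2700 ft.
Airport 1 is higher by 8364 − 2700 = 5664 ft.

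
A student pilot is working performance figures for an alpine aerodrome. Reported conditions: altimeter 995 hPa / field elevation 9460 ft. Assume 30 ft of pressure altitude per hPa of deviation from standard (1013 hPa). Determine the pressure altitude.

10000 ft

Pressure correction = (1013 − 995) × 30 = +540 ft.
Pressure altitude = 9460 + (+540) = 10000 ft.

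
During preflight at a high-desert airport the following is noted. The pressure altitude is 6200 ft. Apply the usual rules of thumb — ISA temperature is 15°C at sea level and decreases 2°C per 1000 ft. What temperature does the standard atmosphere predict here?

ISA temperature = 15 − 2 × (6200/1000) = 15 − 12.4 = 2.6°C.

2.6°C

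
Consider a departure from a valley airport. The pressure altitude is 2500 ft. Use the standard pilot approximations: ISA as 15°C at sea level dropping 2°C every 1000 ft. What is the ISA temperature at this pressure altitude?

10°C

ISA temperature = 15 − 2 × (2500/1000) = 15 − 5 = 10°C.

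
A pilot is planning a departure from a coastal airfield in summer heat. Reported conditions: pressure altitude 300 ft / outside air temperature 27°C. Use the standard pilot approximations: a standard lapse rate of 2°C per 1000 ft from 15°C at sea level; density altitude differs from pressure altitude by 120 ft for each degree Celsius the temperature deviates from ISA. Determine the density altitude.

ISA temperature at 300 ft = 15 − 2 × (300/1000) = 14.4°C.
ISA deviation = 27 − 14.4 = +12.6°C.
Density altitude = 300 + 120 × (12.6) = 300 + (+1512) = 1812 ft.

1812 ft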